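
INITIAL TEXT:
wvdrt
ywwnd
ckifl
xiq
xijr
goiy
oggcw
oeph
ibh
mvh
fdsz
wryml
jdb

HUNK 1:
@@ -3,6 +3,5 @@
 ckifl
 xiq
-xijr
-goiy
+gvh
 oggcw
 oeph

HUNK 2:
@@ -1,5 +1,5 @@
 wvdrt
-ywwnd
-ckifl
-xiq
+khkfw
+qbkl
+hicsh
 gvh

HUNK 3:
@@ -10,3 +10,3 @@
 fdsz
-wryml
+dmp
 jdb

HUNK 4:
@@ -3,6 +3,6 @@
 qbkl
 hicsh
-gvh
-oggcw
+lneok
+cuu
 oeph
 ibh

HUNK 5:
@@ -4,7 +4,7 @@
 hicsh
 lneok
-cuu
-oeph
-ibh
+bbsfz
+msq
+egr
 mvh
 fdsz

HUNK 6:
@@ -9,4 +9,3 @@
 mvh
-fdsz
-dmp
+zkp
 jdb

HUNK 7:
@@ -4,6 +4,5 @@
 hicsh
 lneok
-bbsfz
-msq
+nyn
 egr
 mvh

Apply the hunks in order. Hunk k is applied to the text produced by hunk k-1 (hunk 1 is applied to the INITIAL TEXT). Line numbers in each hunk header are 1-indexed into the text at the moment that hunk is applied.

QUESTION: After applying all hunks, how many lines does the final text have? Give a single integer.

Hunk 1: at line 3 remove [xijr,goiy] add [gvh] -> 12 lines: wvdrt ywwnd ckifl xiq gvh oggcw oeph ibh mvh fdsz wryml jdb
Hunk 2: at line 1 remove [ywwnd,ckifl,xiq] add [khkfw,qbkl,hicsh] -> 12 lines: wvdrt khkfw qbkl hicsh gvh oggcw oeph ibh mvh fdsz wryml jdb
Hunk 3: at line 10 remove [wryml] add [dmp] -> 12 lines: wvdrt khkfw qbkl hicsh gvh oggcw oeph ibh mvh fdsz dmp jdb
Hunk 4: at line 3 remove [gvh,oggcw] add [lneok,cuu] -> 12 lines: wvdrt khkfw qbkl hicsh lneok cuu oeph ibh mvh fdsz dmp jdb
Hunk 5: at line 4 remove [cuu,oeph,ibh] add [bbsfz,msq,egr] -> 12 lines: wvdrt khkfw qbkl hicsh lneok bbsfz msq egr mvh fdsz dmp jdb
Hunk 6: at line 9 remove [fdsz,dmp] add [zkp] -> 11 lines: wvdrt khkfw qbkl hicsh lneok bbsfz msq egr mvh zkp jdb
Hunk 7: at line 4 remove [bbsfz,msq] add [nyn] -> 10 lines: wvdrt khkfw qbkl hicsh lneok nyn egr mvh zkp jdb
Final line count: 10

Answer: 10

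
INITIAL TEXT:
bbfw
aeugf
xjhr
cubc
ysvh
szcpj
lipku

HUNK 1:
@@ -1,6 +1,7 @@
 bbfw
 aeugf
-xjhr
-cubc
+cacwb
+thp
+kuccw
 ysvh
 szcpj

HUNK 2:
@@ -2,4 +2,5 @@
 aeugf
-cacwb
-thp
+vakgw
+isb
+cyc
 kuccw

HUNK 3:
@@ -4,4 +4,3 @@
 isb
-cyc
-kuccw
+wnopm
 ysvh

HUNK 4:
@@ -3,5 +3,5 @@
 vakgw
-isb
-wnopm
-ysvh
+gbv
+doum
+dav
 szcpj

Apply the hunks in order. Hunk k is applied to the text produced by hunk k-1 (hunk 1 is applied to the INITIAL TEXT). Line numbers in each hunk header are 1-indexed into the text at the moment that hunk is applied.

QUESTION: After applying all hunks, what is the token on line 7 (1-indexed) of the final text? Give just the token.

Answer: szcpj

Derivation:
Hunk 1: at line 1 remove [xjhr,cubc] add [cacwb,thp,kuccw] -> 8 lines: bbfw aeugf cacwb thp kuccw ysvh szcpj lipku
Hunk 2: at line 2 remove [cacwb,thp] add [vakgw,isb,cyc] -> 9 lines: bbfw aeugf vakgw isb cyc kuccw ysvh szcpj lipku
Hunk 3: at line 4 remove [cyc,kuccw] add [wnopm] -> 8 lines: bbfw aeugf vakgw isb wnopm ysvh szcpj lipku
Hunk 4: at line 3 remove [isb,wnopm,ysvh] add [gbv,doum,dav] -> 8 lines: bbfw aeugf vakgw gbv doum dav szcpj lipku
Final line 7: szcpj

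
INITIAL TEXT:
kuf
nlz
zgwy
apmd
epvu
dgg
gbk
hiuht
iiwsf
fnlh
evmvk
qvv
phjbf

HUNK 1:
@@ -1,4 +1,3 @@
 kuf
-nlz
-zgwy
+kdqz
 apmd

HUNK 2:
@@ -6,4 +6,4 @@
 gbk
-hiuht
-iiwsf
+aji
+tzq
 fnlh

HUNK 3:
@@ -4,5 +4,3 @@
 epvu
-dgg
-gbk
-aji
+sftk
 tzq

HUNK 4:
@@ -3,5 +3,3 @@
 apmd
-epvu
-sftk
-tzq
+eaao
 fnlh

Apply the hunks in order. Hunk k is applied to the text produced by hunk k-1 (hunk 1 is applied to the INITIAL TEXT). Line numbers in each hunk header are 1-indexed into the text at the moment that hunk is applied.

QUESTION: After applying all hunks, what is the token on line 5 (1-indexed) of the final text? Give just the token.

Hunk 1: at line 1 remove [nlz,zgwy] add [kdqz] -> 12 lines: kuf kdqz apmd epvu dgg gbk hiuht iiwsf fnlh evmvk qvv phjbf
Hunk 2: at line 6 remove [hiuht,iiwsf] add [aji,tzq] -> 12 lines: kuf kdqz apmd epvu dgg gbk aji tzq fnlh evmvk qvv phjbf
Hunk 3: at line 4 remove [dgg,gbk,aji] add [sftk] -> 10 lines: kuf kdqz apmd epvu sftk tzq fnlh evmvk qvv phjbf
Hunk 4: at line 3 remove [epvu,sftk,tzq] add [eaao] -> 8 lines: kuf kdqz apmd eaao fnlh evmvk qvv phjbf
Final line 5: fnlh

Answer: fnlh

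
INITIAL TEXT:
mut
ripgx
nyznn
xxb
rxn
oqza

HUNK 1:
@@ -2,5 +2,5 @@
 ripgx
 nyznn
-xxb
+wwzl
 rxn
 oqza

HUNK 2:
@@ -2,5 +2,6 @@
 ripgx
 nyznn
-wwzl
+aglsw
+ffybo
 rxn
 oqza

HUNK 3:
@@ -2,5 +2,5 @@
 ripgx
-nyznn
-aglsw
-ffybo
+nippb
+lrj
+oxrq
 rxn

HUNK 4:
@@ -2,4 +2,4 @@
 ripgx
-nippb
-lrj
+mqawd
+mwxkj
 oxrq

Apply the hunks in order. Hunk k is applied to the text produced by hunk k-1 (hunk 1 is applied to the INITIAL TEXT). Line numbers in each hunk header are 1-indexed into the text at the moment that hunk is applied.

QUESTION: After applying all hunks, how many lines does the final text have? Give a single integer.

Answer: 7

Derivation:
Hunk 1: at line 2 remove [xxb] add [wwzl] -> 6 lines: mut ripgx nyznn wwzl rxn oqza
Hunk 2: at line 2 remove [wwzl] add [aglsw,ffybo] -> 7 lines: mut ripgx nyznn aglsw ffybo rxn oqza
Hunk 3: at line 2 remove [nyznn,aglsw,ffybo] add [nippb,lrj,oxrq] -> 7 lines: mut ripgx nippb lrj oxrq rxn oqza
Hunk 4: at line 2 remove [nippb,lrj] add [mqawd,mwxkj] -> 7 lines: mut ripgx mqawd mwxkj oxrq rxn oqza
Final line count: 7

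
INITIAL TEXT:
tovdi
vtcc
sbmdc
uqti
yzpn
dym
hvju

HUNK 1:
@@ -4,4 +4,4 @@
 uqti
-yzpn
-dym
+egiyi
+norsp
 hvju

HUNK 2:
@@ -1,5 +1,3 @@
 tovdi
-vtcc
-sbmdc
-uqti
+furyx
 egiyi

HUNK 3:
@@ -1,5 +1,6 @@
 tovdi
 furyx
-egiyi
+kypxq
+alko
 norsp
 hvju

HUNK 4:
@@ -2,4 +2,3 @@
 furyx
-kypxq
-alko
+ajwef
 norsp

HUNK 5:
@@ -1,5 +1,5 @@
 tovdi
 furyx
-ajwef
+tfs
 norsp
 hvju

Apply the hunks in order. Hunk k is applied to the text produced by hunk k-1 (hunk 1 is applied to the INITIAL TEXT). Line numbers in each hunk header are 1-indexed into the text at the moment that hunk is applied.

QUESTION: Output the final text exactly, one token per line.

Hunk 1: at line 4 remove [yzpn,dym] add [egiyi,norsp] -> 7 lines: tovdi vtcc sbmdc uqti egiyi norsp hvju
Hunk 2: at line 1 remove [vtcc,sbmdc,uqti] add [furyx] -> 5 lines: tovdi furyx egiyi norsp hvju
Hunk 3: at line 1 remove [egiyi] add [kypxq,alko] -> 6 lines: tovdi furyx kypxq alko norsp hvju
Hunk 4: at line 2 remove [kypxq,alko] add [ajwef] -> 5 lines: tovdi furyx ajwef norsp hvju
Hunk 5: at line 1 remove [ajwef] add [tfs] -> 5 lines: tovdi furyx tfs norsp hvju

Answer: tovdi
furyx
tfs
norsp
hvju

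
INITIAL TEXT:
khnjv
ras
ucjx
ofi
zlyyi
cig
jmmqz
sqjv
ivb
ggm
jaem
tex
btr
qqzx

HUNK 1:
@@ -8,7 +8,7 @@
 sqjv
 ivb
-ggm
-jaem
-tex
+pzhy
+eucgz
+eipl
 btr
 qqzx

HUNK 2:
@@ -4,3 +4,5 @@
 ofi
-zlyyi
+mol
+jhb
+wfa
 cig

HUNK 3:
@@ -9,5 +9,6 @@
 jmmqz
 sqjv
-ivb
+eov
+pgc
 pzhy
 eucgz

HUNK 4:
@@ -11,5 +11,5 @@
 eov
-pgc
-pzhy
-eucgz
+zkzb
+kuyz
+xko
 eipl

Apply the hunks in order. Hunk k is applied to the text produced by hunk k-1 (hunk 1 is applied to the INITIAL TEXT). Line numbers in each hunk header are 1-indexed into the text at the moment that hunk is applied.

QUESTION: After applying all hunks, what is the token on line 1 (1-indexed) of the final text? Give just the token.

Answer: khnjv

Derivation:
Hunk 1: at line 8 remove [ggm,jaem,tex] add [pzhy,eucgz,eipl] -> 14 lines: khnjv ras ucjx ofi zlyyi cig jmmqz sqjv ivb pzhy eucgz eipl btr qqzx
Hunk 2: at line 4 remove [zlyyi] add [mol,jhb,wfa] -> 16 lines: khnjv ras ucjx ofi mol jhb wfa cig jmmqz sqjv ivb pzhy eucgz eipl btr qqzx
Hunk 3: at line 9 remove [ivb] add [eov,pgc] -> 17 lines: khnjv ras ucjx ofi mol jhb wfa cig jmmqz sqjv eov pgc pzhy eucgz eipl btr qqzx
Hunk 4: at line 11 remove [pgc,pzhy,eucgz] add [zkzb,kuyz,xko] -> 17 lines: khnjv ras ucjx ofi mol jhb wfa cig jmmqz sqjv eov zkzb kuyz xko eipl btr qqzx
Final line 1: khnjv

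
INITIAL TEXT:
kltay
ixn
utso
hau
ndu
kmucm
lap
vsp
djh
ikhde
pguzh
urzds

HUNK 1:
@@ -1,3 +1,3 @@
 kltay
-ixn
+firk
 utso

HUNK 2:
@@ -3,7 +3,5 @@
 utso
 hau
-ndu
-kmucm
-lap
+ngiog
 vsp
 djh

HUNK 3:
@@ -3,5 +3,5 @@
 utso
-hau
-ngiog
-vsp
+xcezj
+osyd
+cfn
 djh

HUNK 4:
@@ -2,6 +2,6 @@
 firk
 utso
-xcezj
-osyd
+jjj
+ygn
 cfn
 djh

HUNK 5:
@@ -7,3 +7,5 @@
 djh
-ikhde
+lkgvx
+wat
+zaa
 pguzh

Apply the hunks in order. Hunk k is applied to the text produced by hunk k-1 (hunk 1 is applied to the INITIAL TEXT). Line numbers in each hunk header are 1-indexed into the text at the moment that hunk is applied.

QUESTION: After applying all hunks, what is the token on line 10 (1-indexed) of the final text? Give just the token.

Hunk 1: at line 1 remove [ixn] add [firk] -> 12 lines: kltay firk utso hau ndu kmucm lap vsp djh ikhde pguzh urzds
Hunk 2: at line 3 remove [ndu,kmucm,lap] add [ngiog] -> 10 lines: kltay firk utso hau ngiog vsp djh ikhde pguzh urzds
Hunk 3: at line 3 remove [hau,ngiog,vsp] add [xcezj,osyd,cfn] -> 10 lines: kltay firk utso xcezj osyd cfn djh ikhde pguzh urzds
Hunk 4: at line 2 remove [xcezj,osyd] add [jjj,ygn] -> 10 lines: kltay firk utso jjj ygn cfn djh ikhde pguzh urzds
Hunk 5: at line 7 remove [ikhde] add [lkgvx,wat,zaa] -> 12 lines: kltay firk utso jjj ygn cfn djh lkgvx wat zaa pguzh urzds
Final line 10: zaa

Answer: zaa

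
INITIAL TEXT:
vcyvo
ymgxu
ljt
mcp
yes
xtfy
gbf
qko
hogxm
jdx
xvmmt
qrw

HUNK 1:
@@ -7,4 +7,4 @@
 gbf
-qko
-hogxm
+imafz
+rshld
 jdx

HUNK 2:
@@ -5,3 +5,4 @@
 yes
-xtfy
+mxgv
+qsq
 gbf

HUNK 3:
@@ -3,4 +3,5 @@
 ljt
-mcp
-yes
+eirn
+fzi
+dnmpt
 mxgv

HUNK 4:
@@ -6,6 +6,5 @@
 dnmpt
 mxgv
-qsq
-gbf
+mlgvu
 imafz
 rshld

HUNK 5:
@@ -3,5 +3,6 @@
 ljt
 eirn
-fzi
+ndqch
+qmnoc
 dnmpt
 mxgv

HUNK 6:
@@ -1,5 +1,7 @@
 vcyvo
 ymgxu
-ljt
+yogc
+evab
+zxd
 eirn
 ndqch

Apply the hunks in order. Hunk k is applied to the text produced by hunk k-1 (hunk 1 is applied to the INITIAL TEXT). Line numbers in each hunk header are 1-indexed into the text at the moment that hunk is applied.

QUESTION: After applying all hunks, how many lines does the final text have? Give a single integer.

Hunk 1: at line 7 remove [qko,hogxm] add [imafz,rshld] -> 12 lines: vcyvo ymgxu ljt mcp yes xtfy gbf imafz rshld jdx xvmmt qrw
Hunk 2: at line 5 remove [xtfy] add [mxgv,qsq] -> 13 lines: vcyvo ymgxu ljt mcp yes mxgv qsq gbf imafz rshld jdx xvmmt qrw
Hunk 3: at line 3 remove [mcp,yes] add [eirn,fzi,dnmpt] -> 14 lines: vcyvo ymgxu ljt eirn fzi dnmpt mxgv qsq gbf imafz rshld jdx xvmmt qrw
Hunk 4: at line 6 remove [qsq,gbf] add [mlgvu] -> 13 lines: vcyvo ymgxu ljt eirn fzi dnmpt mxgv mlgvu imafz rshld jdx xvmmt qrw
Hunk 5: at line 3 remove [fzi] add [ndqch,qmnoc] -> 14 lines: vcyvo ymgxu ljt eirn ndqch qmnoc dnmpt mxgv mlgvu imafz rshld jdx xvmmt qrw
Hunk 6: at line 1 remove [ljt] add [yogc,evab,zxd] -> 16 lines: vcyvo ymgxu yogc evab zxd eirn ndqch qmnoc dnmpt mxgv mlgvu imafz rshld jdx xvmmt qrw
Final line count: 16

Answer: 16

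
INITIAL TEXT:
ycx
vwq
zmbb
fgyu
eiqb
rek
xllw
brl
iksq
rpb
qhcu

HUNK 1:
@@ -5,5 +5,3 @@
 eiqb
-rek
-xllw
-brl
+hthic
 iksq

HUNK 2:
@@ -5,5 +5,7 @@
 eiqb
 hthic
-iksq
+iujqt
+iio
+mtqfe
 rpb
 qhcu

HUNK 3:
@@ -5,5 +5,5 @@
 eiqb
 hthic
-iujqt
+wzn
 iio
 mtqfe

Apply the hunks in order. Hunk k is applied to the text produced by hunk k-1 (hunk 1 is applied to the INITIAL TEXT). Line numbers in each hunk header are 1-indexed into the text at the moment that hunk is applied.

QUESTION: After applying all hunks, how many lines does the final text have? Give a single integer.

Hunk 1: at line 5 remove [rek,xllw,brl] add [hthic] -> 9 lines: ycx vwq zmbb fgyu eiqb hthic iksq rpb qhcu
Hunk 2: at line 5 remove [iksq] add [iujqt,iio,mtqfe] -> 11 lines: ycx vwq zmbb fgyu eiqb hthic iujqt iio mtqfe rpb qhcu
Hunk 3: at line 5 remove [iujqt] add [wzn] -> 11 lines: ycx vwq zmbb fgyu eiqb hthic wzn iio mtqfe rpb qhcu
Final line count: 11

Answer: 11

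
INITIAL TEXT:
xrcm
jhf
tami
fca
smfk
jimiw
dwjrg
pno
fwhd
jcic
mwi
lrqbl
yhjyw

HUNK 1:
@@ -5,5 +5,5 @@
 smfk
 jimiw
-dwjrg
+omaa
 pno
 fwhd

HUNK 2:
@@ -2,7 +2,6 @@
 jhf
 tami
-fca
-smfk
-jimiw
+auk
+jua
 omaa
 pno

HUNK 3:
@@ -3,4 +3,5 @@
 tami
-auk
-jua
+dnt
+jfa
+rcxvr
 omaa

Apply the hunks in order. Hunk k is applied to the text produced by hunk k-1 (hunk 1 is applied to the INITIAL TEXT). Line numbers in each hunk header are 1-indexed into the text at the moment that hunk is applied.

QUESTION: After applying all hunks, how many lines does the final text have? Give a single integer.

Hunk 1: at line 5 remove [dwjrg] add [omaa] -> 13 lines: xrcm jhf tami fca smfk jimiw omaa pno fwhd jcic mwi lrqbl yhjyw
Hunk 2: at line 2 remove [fca,smfk,jimiw] add [auk,jua] -> 12 lines: xrcm jhf tami auk jua omaa pno fwhd jcic mwi lrqbl yhjyw
Hunk 3: at line 3 remove [auk,jua] add [dnt,jfa,rcxvr] -> 13 lines: xrcm jhf tami dnt jfa rcxvr omaa pno fwhd jcic mwi lrqbl yhjyw
Final line count: 13

Answer: 13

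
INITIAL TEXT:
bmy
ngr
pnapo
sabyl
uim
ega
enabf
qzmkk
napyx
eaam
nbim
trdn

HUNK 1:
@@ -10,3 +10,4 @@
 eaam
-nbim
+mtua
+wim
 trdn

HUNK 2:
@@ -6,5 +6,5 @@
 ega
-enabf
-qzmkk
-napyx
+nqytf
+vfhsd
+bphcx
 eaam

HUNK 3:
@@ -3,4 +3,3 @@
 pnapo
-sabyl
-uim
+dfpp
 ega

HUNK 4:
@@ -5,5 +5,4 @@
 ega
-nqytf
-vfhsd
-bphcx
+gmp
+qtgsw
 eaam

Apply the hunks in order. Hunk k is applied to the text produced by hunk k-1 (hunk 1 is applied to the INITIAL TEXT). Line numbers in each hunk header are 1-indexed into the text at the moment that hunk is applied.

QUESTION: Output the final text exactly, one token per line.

Answer: bmy
ngr
pnapo
dfpp
ega
gmp
qtgsw
eaam
mtua
wim
trdn

Derivation:
Hunk 1: at line 10 remove [nbim] add [mtua,wim] -> 13 lines: bmy ngr pnapo sabyl uim ega enabf qzmkk napyx eaam mtua wim trdn
Hunk 2: at line 6 remove [enabf,qzmkk,napyx] add [nqytf,vfhsd,bphcx] -> 13 lines: bmy ngr pnapo sabyl uim ega nqytf vfhsd bphcx eaam mtua wim trdn
Hunk 3: at line 3 remove [sabyl,uim] add [dfpp] -> 12 lines: bmy ngr pnapo dfpp ega nqytf vfhsd bphcx eaam mtua wim trdn
Hunk 4: at line 5 remove [nqytf,vfhsd,bphcx] add [gmp,qtgsw] -> 11 lines: bmy ngr pnapo dfpp ega gmp qtgsw eaam mtua wim trdn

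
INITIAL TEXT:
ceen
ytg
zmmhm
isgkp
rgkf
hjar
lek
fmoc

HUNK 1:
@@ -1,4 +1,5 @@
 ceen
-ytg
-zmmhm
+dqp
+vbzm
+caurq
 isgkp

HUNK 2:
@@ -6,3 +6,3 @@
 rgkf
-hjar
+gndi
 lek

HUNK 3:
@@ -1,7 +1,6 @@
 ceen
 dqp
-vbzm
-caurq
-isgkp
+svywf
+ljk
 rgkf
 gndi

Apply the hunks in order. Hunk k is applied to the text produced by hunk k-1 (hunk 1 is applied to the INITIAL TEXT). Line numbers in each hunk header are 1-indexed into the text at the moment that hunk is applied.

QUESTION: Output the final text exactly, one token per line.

Answer: ceen
dqp
svywf
ljk
rgkf
gndi
lek
fmoc

Derivation:
Hunk 1: at line 1 remove [ytg,zmmhm] add [dqp,vbzm,caurq] -> 9 lines: ceen dqp vbzm caurq isgkp rgkf hjar lek fmoc
Hunk 2: at line 6 remove [hjar] add [gndi] -> 9 lines: ceen dqp vbzm caurq isgkp rgkf gndi lek fmoc
Hunk 3: at line 1 remove [vbzm,caurq,isgkp] add [svywf,ljk] -> 8 lines: ceen dqp svywf ljk rgkf gndi lek fmoc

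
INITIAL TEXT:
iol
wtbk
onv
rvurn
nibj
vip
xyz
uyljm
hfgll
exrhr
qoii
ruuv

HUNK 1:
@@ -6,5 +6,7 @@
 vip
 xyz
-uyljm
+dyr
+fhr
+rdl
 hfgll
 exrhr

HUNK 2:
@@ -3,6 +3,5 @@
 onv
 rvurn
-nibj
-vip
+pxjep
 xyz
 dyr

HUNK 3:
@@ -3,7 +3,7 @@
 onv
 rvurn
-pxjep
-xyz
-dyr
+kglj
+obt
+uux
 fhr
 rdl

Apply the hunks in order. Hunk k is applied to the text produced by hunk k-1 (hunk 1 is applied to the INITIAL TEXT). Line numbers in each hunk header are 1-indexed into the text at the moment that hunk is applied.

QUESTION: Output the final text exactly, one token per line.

Answer: iol
wtbk
onv
rvurn
kglj
obt
uux
fhr
rdl
hfgll
exrhr
qoii
ruuv

Derivation:
Hunk 1: at line 6 remove [uyljm] add [dyr,fhr,rdl] -> 14 lines: iol wtbk onv rvurn nibj vip xyz dyr fhr rdl hfgll exrhr qoii ruuv
Hunk 2: at line 3 remove [nibj,vip] add [pxjep] -> 13 lines: iol wtbk onv rvurn pxjep xyz dyr fhr rdl hfgll exrhr qoii ruuv
Hunk 3: at line 3 remove [pxjep,xyz,dyr] add [kglj,obt,uux] -> 13 lines: iol wtbk onv rvurn kglj obt uux fhr rdl hfgll exrhr qoii ruuv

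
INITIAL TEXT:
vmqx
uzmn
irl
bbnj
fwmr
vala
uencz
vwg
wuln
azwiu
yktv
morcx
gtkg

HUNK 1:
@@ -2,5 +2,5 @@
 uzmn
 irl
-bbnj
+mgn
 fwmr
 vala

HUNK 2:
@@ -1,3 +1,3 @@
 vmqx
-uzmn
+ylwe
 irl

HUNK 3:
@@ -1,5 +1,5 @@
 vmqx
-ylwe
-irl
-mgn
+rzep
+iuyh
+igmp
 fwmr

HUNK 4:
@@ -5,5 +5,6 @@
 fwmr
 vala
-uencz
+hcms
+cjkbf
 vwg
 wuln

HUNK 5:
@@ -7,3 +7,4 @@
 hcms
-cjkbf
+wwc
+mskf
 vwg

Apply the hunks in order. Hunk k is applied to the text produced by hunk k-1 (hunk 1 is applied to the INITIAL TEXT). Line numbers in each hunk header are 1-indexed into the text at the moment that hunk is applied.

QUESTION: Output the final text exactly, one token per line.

Answer: vmqx
rzep
iuyh
igmp
fwmr
vala
hcms
wwc
mskf
vwg
wuln
azwiu
yktv
morcx
gtkg

Derivation:
Hunk 1: at line 2 remove [bbnj] add [mgn] -> 13 lines: vmqx uzmn irl mgn fwmr vala uencz vwg wuln azwiu yktv morcx gtkg
Hunk 2: at line 1 remove [uzmn] add [ylwe] -> 13 lines: vmqx ylwe irl mgn fwmr vala uencz vwg wuln azwiu yktv morcx gtkg
Hunk 3: at line 1 remove [ylwe,irl,mgn] add [rzep,iuyh,igmp] -> 13 lines: vmqx rzep iuyh igmp fwmr vala uencz vwg wuln azwiu yktv morcx gtkg
Hunk 4: at line 5 remove [uencz] add [hcms,cjkbf] -> 14 lines: vmqx rzep iuyh igmp fwmr vala hcms cjkbf vwg wuln azwiu yktv morcx gtkg
Hunk 5: at line 7 remove [cjkbf] add [wwc,mskf] -> 15 lines: vmqx rzep iuyh igmp fwmr vala hcms wwc mskf vwg wuln azwiu yktv morcx gtkg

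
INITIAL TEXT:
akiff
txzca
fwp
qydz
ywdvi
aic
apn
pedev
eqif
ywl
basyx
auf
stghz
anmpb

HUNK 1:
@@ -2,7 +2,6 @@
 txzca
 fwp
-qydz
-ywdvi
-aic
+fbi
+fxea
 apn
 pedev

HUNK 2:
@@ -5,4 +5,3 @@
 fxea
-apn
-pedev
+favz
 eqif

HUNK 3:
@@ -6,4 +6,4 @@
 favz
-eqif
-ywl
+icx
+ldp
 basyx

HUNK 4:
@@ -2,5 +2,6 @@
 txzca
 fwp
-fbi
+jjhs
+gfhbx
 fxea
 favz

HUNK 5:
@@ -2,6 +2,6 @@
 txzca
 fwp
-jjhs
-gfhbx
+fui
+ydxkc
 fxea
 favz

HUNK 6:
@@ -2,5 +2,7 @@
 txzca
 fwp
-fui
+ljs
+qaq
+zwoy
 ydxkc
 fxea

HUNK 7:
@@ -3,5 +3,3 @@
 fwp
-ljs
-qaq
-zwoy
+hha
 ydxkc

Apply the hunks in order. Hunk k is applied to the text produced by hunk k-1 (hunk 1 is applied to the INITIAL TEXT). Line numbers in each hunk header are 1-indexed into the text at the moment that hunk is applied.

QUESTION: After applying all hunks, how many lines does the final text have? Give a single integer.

Hunk 1: at line 2 remove [qydz,ywdvi,aic] add [fbi,fxea] -> 13 lines: akiff txzca fwp fbi fxea apn pedev eqif ywl basyx auf stghz anmpb
Hunk 2: at line 5 remove [apn,pedev] add [favz] -> 12 lines: akiff txzca fwp fbi fxea favz eqif ywl basyx auf stghz anmpb
Hunk 3: at line 6 remove [eqif,ywl] add [icx,ldp] -> 12 lines: akiff txzca fwp fbi fxea favz icx ldp basyx auf stghz anmpb
Hunk 4: at line 2 remove [fbi] add [jjhs,gfhbx] -> 13 lines: akiff txzca fwp jjhs gfhbx fxea favz icx ldp basyx auf stghz anmpb
Hunk 5: at line 2 remove [jjhs,gfhbx] add [fui,ydxkc] -> 13 lines: akiff txzca fwp fui ydxkc fxea favz icx ldp basyx auf stghz anmpb
Hunk 6: at line 2 remove [fui] add [ljs,qaq,zwoy] -> 15 lines: akiff txzca fwp ljs qaq zwoy ydxkc fxea favz icx ldp basyx auf stghz anmpb
Hunk 7: at line 3 remove [ljs,qaq,zwoy] add [hha] -> 13 lines: akiff txzca fwp hha ydxkc fxea favz icx ldp basyx auf stghz anmpb
Final line count: 13

Answer: 13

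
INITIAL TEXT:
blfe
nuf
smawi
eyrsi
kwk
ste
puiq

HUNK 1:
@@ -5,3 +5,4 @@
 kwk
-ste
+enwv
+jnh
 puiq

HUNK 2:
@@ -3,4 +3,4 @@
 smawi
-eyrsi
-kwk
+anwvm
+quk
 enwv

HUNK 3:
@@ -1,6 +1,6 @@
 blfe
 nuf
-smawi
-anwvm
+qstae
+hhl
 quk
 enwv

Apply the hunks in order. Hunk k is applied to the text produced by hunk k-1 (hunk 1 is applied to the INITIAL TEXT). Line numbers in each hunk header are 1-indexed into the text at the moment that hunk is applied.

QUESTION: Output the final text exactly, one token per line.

Answer: blfe
nuf
qstae
hhl
quk
enwv
jnh
puiq

Derivation:
Hunk 1: at line 5 remove [ste] add [enwv,jnh] -> 8 lines: blfe nuf smawi eyrsi kwk enwv jnh puiq
Hunk 2: at line 3 remove [eyrsi,kwk] add [anwvm,quk] -> 8 lines: blfe nuf smawi anwvm quk enwv jnh puiq
Hunk 3: at line 1 remove [smawi,anwvm] add [qstae,hhl] -> 8 lines: blfe nuf qstae hhl quk enwv jnh puiq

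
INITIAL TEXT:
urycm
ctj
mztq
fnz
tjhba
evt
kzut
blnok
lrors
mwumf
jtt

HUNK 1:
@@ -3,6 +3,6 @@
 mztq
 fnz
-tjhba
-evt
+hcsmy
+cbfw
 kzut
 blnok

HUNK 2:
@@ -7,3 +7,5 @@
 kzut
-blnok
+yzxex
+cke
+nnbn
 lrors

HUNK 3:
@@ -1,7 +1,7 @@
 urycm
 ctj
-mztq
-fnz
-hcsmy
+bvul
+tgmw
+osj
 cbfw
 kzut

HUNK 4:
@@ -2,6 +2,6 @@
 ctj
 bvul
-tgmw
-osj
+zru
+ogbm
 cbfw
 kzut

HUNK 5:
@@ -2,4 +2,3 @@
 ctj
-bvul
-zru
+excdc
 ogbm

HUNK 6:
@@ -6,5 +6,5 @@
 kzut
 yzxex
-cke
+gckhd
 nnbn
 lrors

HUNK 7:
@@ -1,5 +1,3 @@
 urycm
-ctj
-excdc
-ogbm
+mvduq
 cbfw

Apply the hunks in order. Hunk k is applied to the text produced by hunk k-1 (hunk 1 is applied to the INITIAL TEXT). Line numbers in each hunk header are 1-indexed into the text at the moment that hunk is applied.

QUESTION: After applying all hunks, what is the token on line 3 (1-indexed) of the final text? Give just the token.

Hunk 1: at line 3 remove [tjhba,evt] add [hcsmy,cbfw] -> 11 lines: urycm ctj mztq fnz hcsmy cbfw kzut blnok lrors mwumf jtt
Hunk 2: at line 7 remove [blnok] add [yzxex,cke,nnbn] -> 13 lines: urycm ctj mztq fnz hcsmy cbfw kzut yzxex cke nnbn lrors mwumf jtt
Hunk 3: at line 1 remove [mztq,fnz,hcsmy] add [bvul,tgmw,osj] -> 13 lines: urycm ctj bvul tgmw osj cbfw kzut yzxex cke nnbn lrors mwumf jtt
Hunk 4: at line 2 remove [tgmw,osj] add [zru,ogbm] -> 13 lines: urycm ctj bvul zru ogbm cbfw kzut yzxex cke nnbn lrors mwumf jtt
Hunk 5: at line 2 remove [bvul,zru] add [excdc] -> 12 lines: urycm ctj excdc ogbm cbfw kzut yzxex cke nnbn lrors mwumf jtt
Hunk 6: at line 6 remove [cke] add [gckhd] -> 12 lines: urycm ctj excdc ogbm cbfw kzut yzxex gckhd nnbn lrors mwumf jtt
Hunk 7: at line 1 remove [ctj,excdc,ogbm] add [mvduq] -> 10 lines: urycm mvduq cbfw kzut yzxex gckhd nnbn lrors mwumf jtt
Final line 3: cbfw

Answer: cbfw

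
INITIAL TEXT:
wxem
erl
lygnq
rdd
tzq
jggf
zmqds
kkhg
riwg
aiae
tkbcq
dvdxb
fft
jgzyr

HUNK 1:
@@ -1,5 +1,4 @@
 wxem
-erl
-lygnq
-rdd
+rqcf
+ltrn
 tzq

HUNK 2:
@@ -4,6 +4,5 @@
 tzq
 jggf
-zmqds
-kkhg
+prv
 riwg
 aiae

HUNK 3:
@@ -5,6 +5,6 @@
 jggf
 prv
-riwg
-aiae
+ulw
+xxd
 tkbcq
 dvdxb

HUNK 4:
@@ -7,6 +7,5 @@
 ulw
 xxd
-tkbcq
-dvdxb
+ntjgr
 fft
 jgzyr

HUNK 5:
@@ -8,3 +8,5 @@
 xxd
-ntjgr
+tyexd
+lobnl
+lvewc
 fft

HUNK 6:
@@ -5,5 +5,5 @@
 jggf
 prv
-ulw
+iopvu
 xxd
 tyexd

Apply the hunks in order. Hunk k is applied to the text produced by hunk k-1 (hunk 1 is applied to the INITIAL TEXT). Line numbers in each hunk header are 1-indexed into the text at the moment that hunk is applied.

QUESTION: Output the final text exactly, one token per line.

Answer: wxem
rqcf
ltrn
tzq
jggf
prv
iopvu
xxd
tyexd
lobnl
lvewc
fft
jgzyr

Derivation:
Hunk 1: at line 1 remove [erl,lygnq,rdd] add [rqcf,ltrn] -> 13 lines: wxem rqcf ltrn tzq jggf zmqds kkhg riwg aiae tkbcq dvdxb fft jgzyr
Hunk 2: at line 4 remove [zmqds,kkhg] add [prv] -> 12 lines: wxem rqcf ltrn tzq jggf prv riwg aiae tkbcq dvdxb fft jgzyr
Hunk 3: at line 5 remove [riwg,aiae] add [ulw,xxd] -> 12 lines: wxem rqcf ltrn tzq jggf prv ulw xxd tkbcq dvdxb fft jgzyr
Hunk 4: at line 7 remove [tkbcq,dvdxb] add [ntjgr] -> 11 lines: wxem rqcf ltrn tzq jggf prv ulw xxd ntjgr fft jgzyr
Hunk 5: at line 8 remove [ntjgr] add [tyexd,lobnl,lvewc] -> 13 lines: wxem rqcf ltrn tzq jggf prv ulw xxd tyexd lobnl lvewc fft jgzyr
Hunk 6: at line 5 remove [ulw] add [iopvu] -> 13 lines: wxem rqcf ltrn tzq jggf prv iopvu xxd tyexd lobnl lvewc fft jgzyr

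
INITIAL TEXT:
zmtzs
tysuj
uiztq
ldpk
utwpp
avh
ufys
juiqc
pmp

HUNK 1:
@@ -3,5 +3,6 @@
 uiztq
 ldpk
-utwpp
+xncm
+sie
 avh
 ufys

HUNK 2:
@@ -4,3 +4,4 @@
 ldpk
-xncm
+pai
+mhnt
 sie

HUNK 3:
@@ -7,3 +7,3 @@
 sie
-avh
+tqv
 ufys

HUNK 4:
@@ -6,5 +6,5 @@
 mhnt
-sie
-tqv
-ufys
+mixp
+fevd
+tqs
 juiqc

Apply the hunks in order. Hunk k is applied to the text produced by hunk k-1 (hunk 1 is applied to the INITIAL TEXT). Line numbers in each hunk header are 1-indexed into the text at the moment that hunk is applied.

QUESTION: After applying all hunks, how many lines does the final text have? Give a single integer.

Answer: 11

Derivation:
Hunk 1: at line 3 remove [utwpp] add [xncm,sie] -> 10 lines: zmtzs tysuj uiztq ldpk xncm sie avh ufys juiqc pmp
Hunk 2: at line 4 remove [xncm] add [pai,mhnt] -> 11 lines: zmtzs tysuj uiztq ldpk pai mhnt sie avh ufys juiqc pmp
Hunk 3: at line 7 remove [avh] add [tqv] -> 11 lines: zmtzs tysuj uiztq ldpk pai mhnt sie tqv ufys juiqc pmp
Hunk 4: at line 6 remove [sie,tqv,ufys] add [mixp,fevd,tqs] -> 11 lines: zmtzs tysuj uiztq ldpk pai mhnt mixp fevd tqs juiqc pmp
Final line count: 11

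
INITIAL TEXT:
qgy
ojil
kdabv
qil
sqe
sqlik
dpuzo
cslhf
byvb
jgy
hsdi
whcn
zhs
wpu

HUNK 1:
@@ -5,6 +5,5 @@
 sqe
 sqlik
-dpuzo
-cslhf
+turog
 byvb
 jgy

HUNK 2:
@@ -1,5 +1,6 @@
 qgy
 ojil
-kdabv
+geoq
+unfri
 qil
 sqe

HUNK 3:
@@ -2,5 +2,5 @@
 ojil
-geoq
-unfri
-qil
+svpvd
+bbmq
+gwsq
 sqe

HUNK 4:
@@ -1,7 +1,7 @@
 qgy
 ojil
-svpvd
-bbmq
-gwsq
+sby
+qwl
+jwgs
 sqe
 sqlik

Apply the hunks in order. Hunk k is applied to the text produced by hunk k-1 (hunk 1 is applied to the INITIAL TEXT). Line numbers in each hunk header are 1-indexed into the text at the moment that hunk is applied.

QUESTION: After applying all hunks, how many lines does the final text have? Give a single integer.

Hunk 1: at line 5 remove [dpuzo,cslhf] add [turog] -> 13 lines: qgy ojil kdabv qil sqe sqlik turog byvb jgy hsdi whcn zhs wpu
Hunk 2: at line 1 remove [kdabv] add [geoq,unfri] -> 14 lines: qgy ojil geoq unfri qil sqe sqlik turog byvb jgy hsdi whcn zhs wpu
Hunk 3: at line 2 remove [geoq,unfri,qil] add [svpvd,bbmq,gwsq] -> 14 lines: qgy ojil svpvd bbmq gwsq sqe sqlik turog byvb jgy hsdi whcn zhs wpu
Hunk 4: at line 1 remove [svpvd,bbmq,gwsq] add [sby,qwl,jwgs] -> 14 lines: qgy ojil sby qwl jwgs sqe sqlik turog byvb jgy hsdi whcn zhs wpu
Final line count: 14

Answer: 14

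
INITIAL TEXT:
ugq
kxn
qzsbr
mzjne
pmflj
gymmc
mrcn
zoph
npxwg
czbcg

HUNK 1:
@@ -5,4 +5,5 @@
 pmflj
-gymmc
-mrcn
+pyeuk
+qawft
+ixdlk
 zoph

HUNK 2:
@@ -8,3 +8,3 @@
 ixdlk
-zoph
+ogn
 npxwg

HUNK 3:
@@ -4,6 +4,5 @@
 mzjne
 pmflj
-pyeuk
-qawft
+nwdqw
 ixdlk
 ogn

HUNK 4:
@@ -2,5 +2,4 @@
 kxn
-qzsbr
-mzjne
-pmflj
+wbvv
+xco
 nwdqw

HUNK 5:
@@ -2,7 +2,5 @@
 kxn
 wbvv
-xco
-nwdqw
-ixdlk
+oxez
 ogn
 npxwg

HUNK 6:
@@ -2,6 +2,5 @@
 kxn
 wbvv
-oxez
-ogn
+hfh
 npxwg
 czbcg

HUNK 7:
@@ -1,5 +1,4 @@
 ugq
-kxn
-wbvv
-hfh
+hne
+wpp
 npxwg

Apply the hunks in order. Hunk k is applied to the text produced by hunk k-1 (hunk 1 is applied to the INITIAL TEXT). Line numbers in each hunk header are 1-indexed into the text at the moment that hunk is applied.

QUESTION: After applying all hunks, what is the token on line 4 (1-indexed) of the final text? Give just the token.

Hunk 1: at line 5 remove [gymmc,mrcn] add [pyeuk,qawft,ixdlk] -> 11 lines: ugq kxn qzsbr mzjne pmflj pyeuk qawft ixdlk zoph npxwg czbcg
Hunk 2: at line 8 remove [zoph] add [ogn] -> 11 lines: ugq kxn qzsbr mzjne pmflj pyeuk qawft ixdlk ogn npxwg czbcg
Hunk 3: at line 4 remove [pyeuk,qawft] add [nwdqw] -> 10 lines: ugq kxn qzsbr mzjne pmflj nwdqw ixdlk ogn npxwg czbcg
Hunk 4: at line 2 remove [qzsbr,mzjne,pmflj] add [wbvv,xco] -> 9 lines: ugq kxn wbvv xco nwdqw ixdlk ogn npxwg czbcg
Hunk 5: at line 2 remove [xco,nwdqw,ixdlk] add [oxez] -> 7 lines: ugq kxn wbvv oxez ogn npxwg czbcg
Hunk 6: at line 2 remove [oxez,ogn] add [hfh] -> 6 lines: ugq kxn wbvv hfh npxwg czbcg
Hunk 7: at line 1 remove [kxn,wbvv,hfh] add [hne,wpp] -> 5 lines: ugq hne wpp npxwg czbcg
Final line 4: npxwg

Answer: npxwg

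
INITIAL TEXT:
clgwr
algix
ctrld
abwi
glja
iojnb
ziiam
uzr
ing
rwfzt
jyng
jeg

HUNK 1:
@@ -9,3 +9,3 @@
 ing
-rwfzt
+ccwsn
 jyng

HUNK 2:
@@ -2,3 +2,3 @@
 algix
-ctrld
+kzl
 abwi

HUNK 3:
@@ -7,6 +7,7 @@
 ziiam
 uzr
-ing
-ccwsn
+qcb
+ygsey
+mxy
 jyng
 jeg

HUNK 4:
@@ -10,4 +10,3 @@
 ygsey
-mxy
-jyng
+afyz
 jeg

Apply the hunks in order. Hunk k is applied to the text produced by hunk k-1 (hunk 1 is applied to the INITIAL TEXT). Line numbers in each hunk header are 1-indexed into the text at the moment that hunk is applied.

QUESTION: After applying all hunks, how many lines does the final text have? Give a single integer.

Hunk 1: at line 9 remove [rwfzt] add [ccwsn] -> 12 lines: clgwr algix ctrld abwi glja iojnb ziiam uzr ing ccwsn jyng jeg
Hunk 2: at line 2 remove [ctrld] add [kzl] -> 12 lines: clgwr algix kzl abwi glja iojnb ziiam uzr ing ccwsn jyng jeg
Hunk 3: at line 7 remove [ing,ccwsn] add [qcb,ygsey,mxy] -> 13 lines: clgwr algix kzl abwi glja iojnb ziiam uzr qcb ygsey mxy jyng jeg
Hunk 4: at line 10 remove [mxy,jyng] add [afyz] -> 12 lines: clgwr algix kzl abwi glja iojnb ziiam uzr qcb ygsey afyz jeg
Final line count: 12

Answer: 12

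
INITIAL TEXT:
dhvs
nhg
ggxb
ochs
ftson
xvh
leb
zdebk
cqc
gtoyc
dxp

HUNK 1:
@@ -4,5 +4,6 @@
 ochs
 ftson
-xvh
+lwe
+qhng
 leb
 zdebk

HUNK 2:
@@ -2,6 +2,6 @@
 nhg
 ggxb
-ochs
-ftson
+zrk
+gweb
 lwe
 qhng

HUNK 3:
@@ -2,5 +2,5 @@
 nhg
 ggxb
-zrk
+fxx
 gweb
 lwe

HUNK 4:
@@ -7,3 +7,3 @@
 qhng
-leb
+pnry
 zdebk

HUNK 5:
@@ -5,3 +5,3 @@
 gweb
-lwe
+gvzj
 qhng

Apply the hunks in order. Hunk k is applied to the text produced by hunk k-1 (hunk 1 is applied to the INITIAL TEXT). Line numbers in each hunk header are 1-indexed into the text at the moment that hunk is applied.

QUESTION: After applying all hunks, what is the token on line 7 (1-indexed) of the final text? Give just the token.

Answer: qhng

Derivation:
Hunk 1: at line 4 remove [xvh] add [lwe,qhng] -> 12 lines: dhvs nhg ggxb ochs ftson lwe qhng leb zdebk cqc gtoyc dxp
Hunk 2: at line 2 remove [ochs,ftson] add [zrk,gweb] -> 12 lines: dhvs nhg ggxb zrk gweb lwe qhng leb zdebk cqc gtoyc dxp
Hunk 3: at line 2 remove [zrk] add [fxx] -> 12 lines: dhvs nhg ggxb fxx gweb lwe qhng leb zdebk cqc gtoyc dxp
Hunk 4: at line 7 remove [leb] add [pnry] -> 12 lines: dhvs nhg ggxb fxx gweb lwe qhng pnry zdebk cqc gtoyc dxp
Hunk 5: at line 5 remove [lwe] add [gvzj] -> 12 lines: dhvs nhg ggxb fxx gweb gvzj qhng pnry zdebk cqc gtoyc dxp
Final line 7: qhng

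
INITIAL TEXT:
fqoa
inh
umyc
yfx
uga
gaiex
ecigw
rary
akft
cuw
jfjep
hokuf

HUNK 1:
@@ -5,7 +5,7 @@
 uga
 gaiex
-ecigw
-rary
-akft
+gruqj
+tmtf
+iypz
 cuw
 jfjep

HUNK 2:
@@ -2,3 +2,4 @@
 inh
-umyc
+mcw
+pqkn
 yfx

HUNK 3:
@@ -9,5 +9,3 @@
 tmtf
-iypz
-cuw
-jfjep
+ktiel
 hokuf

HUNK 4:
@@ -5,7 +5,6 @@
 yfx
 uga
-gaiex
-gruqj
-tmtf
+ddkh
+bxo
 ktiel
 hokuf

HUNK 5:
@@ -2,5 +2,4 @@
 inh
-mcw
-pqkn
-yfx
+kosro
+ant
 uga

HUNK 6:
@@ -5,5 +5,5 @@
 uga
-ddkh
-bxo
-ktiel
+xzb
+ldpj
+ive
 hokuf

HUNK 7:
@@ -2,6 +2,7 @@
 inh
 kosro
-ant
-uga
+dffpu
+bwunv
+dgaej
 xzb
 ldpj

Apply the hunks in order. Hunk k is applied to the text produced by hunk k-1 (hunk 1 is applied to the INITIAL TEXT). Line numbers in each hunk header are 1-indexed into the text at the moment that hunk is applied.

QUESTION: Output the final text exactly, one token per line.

Answer: fqoa
inh
kosro
dffpu
bwunv
dgaej
xzb
ldpj
ive
hokuf

Derivation:
Hunk 1: at line 5 remove [ecigw,rary,akft] add [gruqj,tmtf,iypz] -> 12 lines: fqoa inh umyc yfx uga gaiex gruqj tmtf iypz cuw jfjep hokuf
Hunk 2: at line 2 remove [umyc] add [mcw,pqkn] -> 13 lines: fqoa inh mcw pqkn yfx uga gaiex gruqj tmtf iypz cuw jfjep hokuf
Hunk 3: at line 9 remove [iypz,cuw,jfjep] add [ktiel] -> 11 lines: fqoa inh mcw pqkn yfx uga gaiex gruqj tmtf ktiel hokuf
Hunk 4: at line 5 remove [gaiex,gruqj,tmtf] add [ddkh,bxo] -> 10 lines: fqoa inh mcw pqkn yfx uga ddkh bxo ktiel hokuf
Hunk 5: at line 2 remove [mcw,pqkn,yfx] add [kosro,ant] -> 9 lines: fqoa inh kosro ant uga ddkh bxo ktiel hokuf
Hunk 6: at line 5 remove [ddkh,bxo,ktiel] add [xzb,ldpj,ive] -> 9 lines: fqoa inh kosro ant uga xzb ldpj ive hokuf
Hunk 7: at line 2 remove [ant,uga] add [dffpu,bwunv,dgaej] -> 10 lines: fqoa inh kosro dffpu bwunv dgaej xzb ldpj ive hokuf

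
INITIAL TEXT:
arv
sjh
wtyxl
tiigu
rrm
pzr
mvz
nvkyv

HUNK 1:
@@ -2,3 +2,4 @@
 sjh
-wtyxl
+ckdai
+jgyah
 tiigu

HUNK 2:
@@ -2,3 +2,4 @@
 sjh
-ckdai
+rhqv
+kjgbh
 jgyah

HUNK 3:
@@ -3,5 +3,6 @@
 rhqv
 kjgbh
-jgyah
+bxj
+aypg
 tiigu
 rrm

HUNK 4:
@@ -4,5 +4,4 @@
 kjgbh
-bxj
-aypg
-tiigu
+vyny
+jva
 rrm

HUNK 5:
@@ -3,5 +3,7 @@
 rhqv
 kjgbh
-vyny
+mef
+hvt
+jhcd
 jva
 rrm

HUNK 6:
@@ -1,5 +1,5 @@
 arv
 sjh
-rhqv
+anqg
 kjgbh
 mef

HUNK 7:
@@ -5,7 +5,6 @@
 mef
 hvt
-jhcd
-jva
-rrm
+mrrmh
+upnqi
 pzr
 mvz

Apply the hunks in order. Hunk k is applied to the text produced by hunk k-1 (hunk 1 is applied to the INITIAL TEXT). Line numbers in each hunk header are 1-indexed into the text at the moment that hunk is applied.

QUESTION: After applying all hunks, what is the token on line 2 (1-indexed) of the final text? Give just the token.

Answer: sjh

Derivation:
Hunk 1: at line 2 remove [wtyxl] add [ckdai,jgyah] -> 9 lines: arv sjh ckdai jgyah tiigu rrm pzr mvz nvkyv
Hunk 2: at line 2 remove [ckdai] add [rhqv,kjgbh] -> 10 lines: arv sjh rhqv kjgbh jgyah tiigu rrm pzr mvz nvkyv
Hunk 3: at line 3 remove [jgyah] add [bxj,aypg] -> 11 lines: arv sjh rhqv kjgbh bxj aypg tiigu rrm pzr mvz nvkyv
Hunk 4: at line 4 remove [bxj,aypg,tiigu] add [vyny,jva] -> 10 lines: arv sjh rhqv kjgbh vyny jva rrm pzr mvz nvkyv
Hunk 5: at line 3 remove [vyny] add [mef,hvt,jhcd] -> 12 lines: arv sjh rhqv kjgbh mef hvt jhcd jva rrm pzr mvz nvkyv
Hunk 6: at line 1 remove [rhqv] add [anqg] -> 12 lines: arv sjh anqg kjgbh mef hvt jhcd jva rrm pzr mvz nvkyv
Hunk 7: at line 5 remove [jhcd,jva,rrm] add [mrrmh,upnqi] -> 11 lines: arv sjh anqg kjgbh mef hvt mrrmh upnqi pzr mvz nvkyv
Final line 2: sjh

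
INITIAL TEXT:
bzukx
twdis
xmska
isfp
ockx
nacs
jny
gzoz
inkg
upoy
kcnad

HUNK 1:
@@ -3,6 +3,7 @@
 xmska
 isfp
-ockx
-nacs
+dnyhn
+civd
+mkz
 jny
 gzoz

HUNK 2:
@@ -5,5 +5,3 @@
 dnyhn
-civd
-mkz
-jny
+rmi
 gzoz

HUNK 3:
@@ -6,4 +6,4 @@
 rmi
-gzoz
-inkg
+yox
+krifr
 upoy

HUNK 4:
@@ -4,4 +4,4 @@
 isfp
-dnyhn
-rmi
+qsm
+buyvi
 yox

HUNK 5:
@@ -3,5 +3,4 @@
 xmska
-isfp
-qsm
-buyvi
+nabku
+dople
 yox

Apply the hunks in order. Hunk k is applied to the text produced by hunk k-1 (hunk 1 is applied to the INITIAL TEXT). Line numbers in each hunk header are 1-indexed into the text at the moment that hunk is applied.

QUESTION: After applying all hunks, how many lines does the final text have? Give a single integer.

Hunk 1: at line 3 remove [ockx,nacs] add [dnyhn,civd,mkz] -> 12 lines: bzukx twdis xmska isfp dnyhn civd mkz jny gzoz inkg upoy kcnad
Hunk 2: at line 5 remove [civd,mkz,jny] add [rmi] -> 10 lines: bzukx twdis xmska isfp dnyhn rmi gzoz inkg upoy kcnad
Hunk 3: at line 6 remove [gzoz,inkg] add [yox,krifr] -> 10 lines: bzukx twdis xmska isfp dnyhn rmi yox krifr upoy kcnad
Hunk 4: at line 4 remove [dnyhn,rmi] add [qsm,buyvi] -> 10 lines: bzukx twdis xmska isfp qsm buyvi yox krifr upoy kcnad
Hunk 5: at line 3 remove [isfp,qsm,buyvi] add [nabku,dople] -> 9 lines: bzukx twdis xmska nabku dople yox krifr upoy kcnad
Final line count: 9

Answer: 9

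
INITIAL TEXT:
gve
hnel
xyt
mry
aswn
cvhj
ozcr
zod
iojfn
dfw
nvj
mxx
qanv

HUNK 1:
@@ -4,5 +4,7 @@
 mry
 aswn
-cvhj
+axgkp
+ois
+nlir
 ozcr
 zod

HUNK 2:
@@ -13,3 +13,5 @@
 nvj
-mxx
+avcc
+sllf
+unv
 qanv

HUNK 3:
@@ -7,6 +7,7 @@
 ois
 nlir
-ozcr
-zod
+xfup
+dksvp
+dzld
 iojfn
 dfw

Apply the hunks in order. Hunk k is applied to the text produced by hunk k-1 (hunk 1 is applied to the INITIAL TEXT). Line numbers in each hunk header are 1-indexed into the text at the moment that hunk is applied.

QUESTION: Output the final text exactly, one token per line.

Answer: gve
hnel
xyt
mry
aswn
axgkp
ois
nlir
xfup
dksvp
dzld
iojfn
dfw
nvj
avcc
sllf
unv
qanv

Derivation:
Hunk 1: at line 4 remove [cvhj] add [axgkp,ois,nlir] -> 15 lines: gve hnel xyt mry aswn axgkp ois nlir ozcr zod iojfn dfw nvj mxx qanv
Hunk 2: at line 13 remove [mxx] add [avcc,sllf,unv] -> 17 lines: gve hnel xyt mry aswn axgkp ois nlir ozcr zod iojfn dfw nvj avcc sllf unv qanv
Hunk 3: at line 7 remove [ozcr,zod] add [xfup,dksvp,dzld] -> 18 lines: gve hnel xyt mry aswn axgkp ois nlir xfup dksvp dzld iojfn dfw nvj avcc sllf unv qanv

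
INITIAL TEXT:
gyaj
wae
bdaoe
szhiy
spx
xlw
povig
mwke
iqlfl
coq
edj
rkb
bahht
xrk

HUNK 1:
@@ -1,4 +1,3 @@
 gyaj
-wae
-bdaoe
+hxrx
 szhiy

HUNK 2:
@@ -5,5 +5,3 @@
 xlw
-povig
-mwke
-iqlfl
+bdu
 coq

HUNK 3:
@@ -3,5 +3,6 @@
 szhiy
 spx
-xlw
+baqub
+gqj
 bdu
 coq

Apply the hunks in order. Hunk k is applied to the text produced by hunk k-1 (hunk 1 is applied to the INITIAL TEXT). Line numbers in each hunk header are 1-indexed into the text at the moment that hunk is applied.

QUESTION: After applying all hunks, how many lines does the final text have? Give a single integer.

Hunk 1: at line 1 remove [wae,bdaoe] add [hxrx] -> 13 lines: gyaj hxrx szhiy spx xlw povig mwke iqlfl coq edj rkb bahht xrk
Hunk 2: at line 5 remove [povig,mwke,iqlfl] add [bdu] -> 11 lines: gyaj hxrx szhiy spx xlw bdu coq edj rkb bahht xrk
Hunk 3: at line 3 remove [xlw] add [baqub,gqj] -> 12 lines: gyaj hxrx szhiy spx baqub gqj bdu coq edj rkb bahht xrk
Final line count: 12

Answer: 12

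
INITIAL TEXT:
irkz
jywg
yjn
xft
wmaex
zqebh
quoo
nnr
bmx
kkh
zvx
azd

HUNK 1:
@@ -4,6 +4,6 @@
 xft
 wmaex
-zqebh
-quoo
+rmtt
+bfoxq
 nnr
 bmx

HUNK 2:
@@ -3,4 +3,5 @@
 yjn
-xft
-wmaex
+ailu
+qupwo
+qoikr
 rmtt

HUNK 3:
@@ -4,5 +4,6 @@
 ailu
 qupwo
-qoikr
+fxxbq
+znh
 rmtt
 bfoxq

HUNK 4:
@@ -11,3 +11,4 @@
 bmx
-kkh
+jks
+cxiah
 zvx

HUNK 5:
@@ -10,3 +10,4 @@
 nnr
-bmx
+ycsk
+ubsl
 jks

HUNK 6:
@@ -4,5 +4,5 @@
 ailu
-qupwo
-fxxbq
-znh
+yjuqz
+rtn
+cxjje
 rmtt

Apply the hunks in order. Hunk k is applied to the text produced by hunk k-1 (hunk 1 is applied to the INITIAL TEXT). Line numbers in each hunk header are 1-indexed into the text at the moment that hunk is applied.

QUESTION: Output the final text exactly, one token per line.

Hunk 1: at line 4 remove [zqebh,quoo] add [rmtt,bfoxq] -> 12 lines: irkz jywg yjn xft wmaex rmtt bfoxq nnr bmx kkh zvx azd
Hunk 2: at line 3 remove [xft,wmaex] add [ailu,qupwo,qoikr] -> 13 lines: irkz jywg yjn ailu qupwo qoikr rmtt bfoxq nnr bmx kkh zvx azd
Hunk 3: at line 4 remove [qoikr] add [fxxbq,znh] -> 14 lines: irkz jywg yjn ailu qupwo fxxbq znh rmtt bfoxq nnr bmx kkh zvx azd
Hunk 4: at line 11 remove [kkh] add [jks,cxiah] -> 15 lines: irkz jywg yjn ailu qupwo fxxbq znh rmtt bfoxq nnr bmx jks cxiah zvx azd
Hunk 5: at line 10 remove [bmx] add [ycsk,ubsl] -> 16 lines: irkz jywg yjn ailu qupwo fxxbq znh rmtt bfoxq nnr ycsk ubsl jks cxiah zvx azd
Hunk 6: at line 4 remove [qupwo,fxxbq,znh] add [yjuqz,rtn,cxjje] -> 16 lines: irkz jywg yjn ailu yjuqz rtn cxjje rmtt bfoxq nnr ycsk ubsl jks cxiah zvx azd

Answer: irkz
jywg
yjn
ailu
yjuqz
rtn
cxjje
rmtt
bfoxq
nnr
ycsk
ubsl
jks
cxiah
zvx
azd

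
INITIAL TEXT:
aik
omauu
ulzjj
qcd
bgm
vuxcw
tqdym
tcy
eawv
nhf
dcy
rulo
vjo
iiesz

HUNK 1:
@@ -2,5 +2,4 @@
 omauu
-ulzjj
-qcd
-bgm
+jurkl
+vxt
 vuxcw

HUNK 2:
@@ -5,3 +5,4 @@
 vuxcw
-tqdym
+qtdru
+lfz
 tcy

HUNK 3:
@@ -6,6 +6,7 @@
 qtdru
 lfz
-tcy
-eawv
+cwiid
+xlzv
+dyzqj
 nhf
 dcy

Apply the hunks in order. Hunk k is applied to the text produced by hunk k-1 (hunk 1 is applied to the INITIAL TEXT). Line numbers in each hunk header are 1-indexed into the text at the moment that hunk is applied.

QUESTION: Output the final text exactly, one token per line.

Answer: aik
omauu
jurkl
vxt
vuxcw
qtdru
lfz
cwiid
xlzv
dyzqj
nhf
dcy
rulo
vjo
iiesz

Derivation:
Hunk 1: at line 2 remove [ulzjj,qcd,bgm] add [jurkl,vxt] -> 13 lines: aik omauu jurkl vxt vuxcw tqdym tcy eawv nhf dcy rulo vjo iiesz
Hunk 2: at line 5 remove [tqdym] add [qtdru,lfz] -> 14 lines: aik omauu jurkl vxt vuxcw qtdru lfz tcy eawv nhf dcy rulo vjo iiesz
Hunk 3: at line 6 remove [tcy,eawv] add [cwiid,xlzv,dyzqj] -> 15 lines: aik omauu jurkl vxt vuxcw qtdru lfz cwiid xlzv dyzqj nhf dcy rulo vjo iiesz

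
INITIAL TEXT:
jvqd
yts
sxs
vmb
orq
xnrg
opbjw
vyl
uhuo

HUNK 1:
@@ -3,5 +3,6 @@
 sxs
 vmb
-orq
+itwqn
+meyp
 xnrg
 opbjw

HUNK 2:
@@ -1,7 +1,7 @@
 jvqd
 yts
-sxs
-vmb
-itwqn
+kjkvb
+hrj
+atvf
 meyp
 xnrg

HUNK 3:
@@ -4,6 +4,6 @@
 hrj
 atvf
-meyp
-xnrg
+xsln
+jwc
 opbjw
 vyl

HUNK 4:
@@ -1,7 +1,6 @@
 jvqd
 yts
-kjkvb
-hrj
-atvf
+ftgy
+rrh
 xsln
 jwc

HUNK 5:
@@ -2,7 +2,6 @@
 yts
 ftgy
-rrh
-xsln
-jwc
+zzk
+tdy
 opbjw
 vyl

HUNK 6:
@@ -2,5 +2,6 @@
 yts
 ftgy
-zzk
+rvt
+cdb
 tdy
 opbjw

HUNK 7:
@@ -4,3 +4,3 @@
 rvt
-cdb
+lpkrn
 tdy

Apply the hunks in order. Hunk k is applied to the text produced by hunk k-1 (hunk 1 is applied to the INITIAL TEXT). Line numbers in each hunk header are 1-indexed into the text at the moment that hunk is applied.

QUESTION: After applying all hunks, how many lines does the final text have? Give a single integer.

Hunk 1: at line 3 remove [orq] add [itwqn,meyp] -> 10 lines: jvqd yts sxs vmb itwqn meyp xnrg opbjw vyl uhuo
Hunk 2: at line 1 remove [sxs,vmb,itwqn] add [kjkvb,hrj,atvf] -> 10 lines: jvqd yts kjkvb hrj atvf meyp xnrg opbjw vyl uhuo
Hunk 3: at line 4 remove [meyp,xnrg] add [xsln,jwc] -> 10 lines: jvqd yts kjkvb hrj atvf xsln jwc opbjw vyl uhuo
Hunk 4: at line 1 remove [kjkvb,hrj,atvf] add [ftgy,rrh] -> 9 lines: jvqd yts ftgy rrh xsln jwc opbjw vyl uhuo
Hunk 5: at line 2 remove [rrh,xsln,jwc] add [zzk,tdy] -> 8 lines: jvqd yts ftgy zzk tdy opbjw vyl uhuo
Hunk 6: at line 2 remove [zzk] add [rvt,cdb] -> 9 lines: jvqd yts ftgy rvt cdb tdy opbjw vyl uhuo
Hunk 7: at line 4 remove [cdb] add [lpkrn] -> 9 lines: jvqd yts ftgy rvt lpkrn tdy opbjw vyl uhuo
Final line count: 9

Answer: 9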